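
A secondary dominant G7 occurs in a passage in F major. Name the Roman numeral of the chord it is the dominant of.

The chord is a dominant seventh chord on G.
A dominant resolves down a perfect fifth: G → C. In F major, C is scale degree 5, i.e. V.

V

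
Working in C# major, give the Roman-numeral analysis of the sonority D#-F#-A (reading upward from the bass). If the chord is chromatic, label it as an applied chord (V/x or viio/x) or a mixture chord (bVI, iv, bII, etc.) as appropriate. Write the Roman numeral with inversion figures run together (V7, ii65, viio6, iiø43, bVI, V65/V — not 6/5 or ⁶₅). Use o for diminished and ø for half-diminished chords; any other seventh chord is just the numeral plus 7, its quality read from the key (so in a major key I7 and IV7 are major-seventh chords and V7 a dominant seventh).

iio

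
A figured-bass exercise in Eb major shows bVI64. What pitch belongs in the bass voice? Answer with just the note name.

bVI in Eb major has root Cb; the chord is Cb-Eb-Gb.
The figure 64 means second inversion — the fifth is in the bass.

Gb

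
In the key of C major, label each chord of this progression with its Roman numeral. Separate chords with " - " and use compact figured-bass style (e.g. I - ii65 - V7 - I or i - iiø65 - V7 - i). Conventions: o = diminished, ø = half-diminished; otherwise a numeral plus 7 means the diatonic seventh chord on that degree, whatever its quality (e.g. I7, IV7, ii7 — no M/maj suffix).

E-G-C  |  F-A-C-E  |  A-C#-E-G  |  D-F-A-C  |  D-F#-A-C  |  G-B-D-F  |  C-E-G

E-G-C: root C is the tonic; major triad there is I6.
F-A-C-E: root F is the subdominant; major seventh chord there is IV7.
A-C#-E-G: chromatic; A is V of ii, so V7/ii.
D-F-A-C: minor seventh chord on D = scale degree 2 → ii7.
D-F#-A-C: a dominant seventh chord on D, the applied dominant of V → V7/V.
G-B-D-F has root G, degree 5 in C major, so V7.
C-E-G has root C, degree 1 in C major, so I.

I6 - IV7 - V7/ii - ii7 - V7/V - V7 - I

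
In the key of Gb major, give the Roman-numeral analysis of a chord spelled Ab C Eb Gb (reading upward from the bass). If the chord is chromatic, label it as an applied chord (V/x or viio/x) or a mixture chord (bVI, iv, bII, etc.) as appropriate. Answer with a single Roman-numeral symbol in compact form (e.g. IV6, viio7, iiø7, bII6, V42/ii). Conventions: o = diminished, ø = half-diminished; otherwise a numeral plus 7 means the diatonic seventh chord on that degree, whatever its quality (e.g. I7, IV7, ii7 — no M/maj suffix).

V7/V

Stacked in thirds the chord is Ab-C-Eb-Gb: a dominant seventh chord on Ab.
Ab is not a diatonic chord root with this quality in Gb major, but it lies a perfect fifth above Db (V), so the chord functions as an applied dominant of V.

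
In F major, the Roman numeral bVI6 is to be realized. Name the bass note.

F

bVI in F major has root Db; the chord is Db-F-Ab.
The figure 6 means first inversion — the third is in the bass.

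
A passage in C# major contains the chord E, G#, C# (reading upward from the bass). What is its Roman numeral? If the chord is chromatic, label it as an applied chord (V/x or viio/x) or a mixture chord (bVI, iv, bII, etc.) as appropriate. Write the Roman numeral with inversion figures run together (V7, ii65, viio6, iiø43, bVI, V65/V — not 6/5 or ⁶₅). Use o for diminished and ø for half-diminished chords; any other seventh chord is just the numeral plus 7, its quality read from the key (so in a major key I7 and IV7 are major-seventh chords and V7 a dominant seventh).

i6

The pitches C#-E-G# form a minor triad rooted on C#.
C# is the first degree of C# major. This is the minor tonic, borrowed from the parallel minor.
With E in the bass the chord is in first inversion, so the figured bass is 6.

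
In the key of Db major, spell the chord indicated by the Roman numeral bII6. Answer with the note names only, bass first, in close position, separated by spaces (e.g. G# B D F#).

bII6 is the Neapolitan sixth — a major triad on the lowered second degree, here in its customary first inversion. In Db major that root is Ebb.
So the chord is Ebb-Gb-Bbb, a major triad.
The figured bass 6 indicates first inversion, placing the third (Gb) in the bass: Gb-Bbb-Ebb.

Gb Bbb Ebb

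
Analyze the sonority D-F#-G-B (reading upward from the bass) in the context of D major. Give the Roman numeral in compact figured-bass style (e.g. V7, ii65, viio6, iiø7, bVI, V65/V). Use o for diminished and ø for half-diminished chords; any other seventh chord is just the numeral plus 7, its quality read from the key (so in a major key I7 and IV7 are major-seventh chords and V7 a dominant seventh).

The pitches G-B-D-F# form a major seventh chord rooted on G.
G is scale degree 4 in D major, and a major seventh chord on that degree is written IV7.
With D in the bass the chord is in second inversion, so the figured bass is 43.

IV43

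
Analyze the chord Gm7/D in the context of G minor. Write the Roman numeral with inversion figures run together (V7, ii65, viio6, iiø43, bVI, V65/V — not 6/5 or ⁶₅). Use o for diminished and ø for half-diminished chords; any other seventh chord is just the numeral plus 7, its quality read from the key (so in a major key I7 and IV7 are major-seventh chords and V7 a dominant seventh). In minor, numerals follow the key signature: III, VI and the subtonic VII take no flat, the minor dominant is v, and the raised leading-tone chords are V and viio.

i43

The pitches G-Bb-D-F form a minor seventh chord rooted on G.
G is scale degree 1 in G minor, and a minor seventh chord on that degree is written i7.
With D in the bass the chord is in second inversion, so the figured bass is 43.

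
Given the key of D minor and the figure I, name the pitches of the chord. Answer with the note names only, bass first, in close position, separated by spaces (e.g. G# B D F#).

I is the major tonic (Picardy third), borrowed from the parallel major. In D minor that root is D.
So the chord is D-F#-A.

D F# A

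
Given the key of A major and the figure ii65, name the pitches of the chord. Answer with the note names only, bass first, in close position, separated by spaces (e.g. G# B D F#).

D F# A B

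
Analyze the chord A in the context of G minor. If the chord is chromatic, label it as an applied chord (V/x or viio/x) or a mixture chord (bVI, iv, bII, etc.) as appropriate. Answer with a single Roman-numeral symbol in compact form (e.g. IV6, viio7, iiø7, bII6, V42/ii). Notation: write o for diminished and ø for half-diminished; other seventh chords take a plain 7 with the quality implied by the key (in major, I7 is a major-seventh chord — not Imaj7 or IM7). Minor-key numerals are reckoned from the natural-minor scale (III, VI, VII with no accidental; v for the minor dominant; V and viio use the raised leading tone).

V/V

The pitches A-C#-E form a major triad rooted on A.
A is not a diatonic chord root with this quality in G minor, but it lies a perfect fifth above D (V), so the chord functions as an applied dominant of V.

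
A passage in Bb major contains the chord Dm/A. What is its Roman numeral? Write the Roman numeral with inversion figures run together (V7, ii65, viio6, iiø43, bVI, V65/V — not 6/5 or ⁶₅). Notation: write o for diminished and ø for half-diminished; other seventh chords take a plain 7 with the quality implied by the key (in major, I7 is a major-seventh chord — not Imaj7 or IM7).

iii64

Stacked in thirds the chord is D-F-A: a minor triad on D.
In Bb major, D is the mediant; the diatonic minor triad there is iii.
With A in the bass the chord is in second inversion, so the figured bass is 64.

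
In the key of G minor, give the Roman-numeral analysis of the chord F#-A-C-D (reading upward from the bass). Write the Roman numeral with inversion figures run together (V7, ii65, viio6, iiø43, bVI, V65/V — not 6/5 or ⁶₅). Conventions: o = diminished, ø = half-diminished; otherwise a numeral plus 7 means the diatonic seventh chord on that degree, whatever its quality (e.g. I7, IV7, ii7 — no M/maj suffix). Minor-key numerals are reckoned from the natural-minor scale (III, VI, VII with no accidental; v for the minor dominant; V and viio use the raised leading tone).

The pitches D-F#-A-C form a dominant seventh chord rooted on D.
D is scale degree 5 in G minor, and a dominant seventh chord on that degree is written V7.
With F# in the bass the chord is in first inversion, so the figured bass is 65.

V65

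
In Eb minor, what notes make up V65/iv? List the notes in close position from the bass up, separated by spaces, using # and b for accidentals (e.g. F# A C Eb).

G Bb Db Eb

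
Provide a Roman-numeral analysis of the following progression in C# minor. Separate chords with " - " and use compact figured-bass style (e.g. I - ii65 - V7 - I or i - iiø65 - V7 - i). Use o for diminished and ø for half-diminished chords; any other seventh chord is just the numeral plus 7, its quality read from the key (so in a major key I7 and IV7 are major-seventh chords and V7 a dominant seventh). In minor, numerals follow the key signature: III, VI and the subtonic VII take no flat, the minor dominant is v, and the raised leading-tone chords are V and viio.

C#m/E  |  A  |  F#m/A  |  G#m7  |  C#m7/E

i6 - VI - iv6 - v7 - i65

C#m/E has root C#, degree 1 in C# minor, so i6.
A: root A is the submediant; major triad there is VI.
F#m/A: root F# is the subdominant; minor triad there is iv6.
G#m7 has root G#, degree 5 in C# minor, so v7.
C#m7/E: root C# is the tonic; minor seventh chord there is i65.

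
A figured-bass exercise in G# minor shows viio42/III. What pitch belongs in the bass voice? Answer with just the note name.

G

The applied chord viio42/III is rooted on A#: A#-C#-E-G.
The figure 42 means third inversion — the seventh is in the bass.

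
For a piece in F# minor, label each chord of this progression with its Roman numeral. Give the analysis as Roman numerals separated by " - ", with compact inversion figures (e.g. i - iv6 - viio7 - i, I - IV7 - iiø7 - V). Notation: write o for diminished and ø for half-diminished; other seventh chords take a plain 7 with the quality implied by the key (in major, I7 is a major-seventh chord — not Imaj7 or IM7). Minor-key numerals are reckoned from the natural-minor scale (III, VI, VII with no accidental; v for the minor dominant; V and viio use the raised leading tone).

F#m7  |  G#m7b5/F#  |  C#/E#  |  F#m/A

F#m7: minor seventh chord on F# = scale degree 1 → i7.
G#m7b5/F#: half-diminished seventh chord on G# = scale degree 2 → iiø42.
C#/E#: major triad on C# = scale degree 5 → V6.
F#m/A has root F#, degree 1 in F# minor, so i6.

i7 - iiø42 - V6 - i6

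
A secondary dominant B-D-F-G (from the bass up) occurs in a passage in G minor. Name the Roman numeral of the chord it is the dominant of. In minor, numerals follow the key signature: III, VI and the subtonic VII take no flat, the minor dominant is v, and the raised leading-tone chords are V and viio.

The chord is a dominant seventh chord on G.
A dominant resolves down a perfect fifth: G → C. In G minor, C is scale degree 4, i.e. iv.

iv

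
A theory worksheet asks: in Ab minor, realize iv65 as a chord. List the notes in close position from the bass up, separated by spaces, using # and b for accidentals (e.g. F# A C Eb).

Fb Ab Cb Db

In Ab minor, scale degree 4 is Db, and the diatonic chord built there is a minor seventh chord.
That chord is spelled Db-Fb-Ab-Cb.
The figured bass 65 indicates first inversion, placing the third (Fb) in the bass: Fb-Ab-Cb-Db.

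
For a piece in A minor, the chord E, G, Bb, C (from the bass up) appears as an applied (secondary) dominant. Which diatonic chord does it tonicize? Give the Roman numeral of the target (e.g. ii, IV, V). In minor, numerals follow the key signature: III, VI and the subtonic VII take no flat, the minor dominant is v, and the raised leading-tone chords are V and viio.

VI

The chord is a dominant seventh chord on C.
A dominant resolves down a perfect fifth: C → F. In A minor, F is scale degree 6, i.e. VI.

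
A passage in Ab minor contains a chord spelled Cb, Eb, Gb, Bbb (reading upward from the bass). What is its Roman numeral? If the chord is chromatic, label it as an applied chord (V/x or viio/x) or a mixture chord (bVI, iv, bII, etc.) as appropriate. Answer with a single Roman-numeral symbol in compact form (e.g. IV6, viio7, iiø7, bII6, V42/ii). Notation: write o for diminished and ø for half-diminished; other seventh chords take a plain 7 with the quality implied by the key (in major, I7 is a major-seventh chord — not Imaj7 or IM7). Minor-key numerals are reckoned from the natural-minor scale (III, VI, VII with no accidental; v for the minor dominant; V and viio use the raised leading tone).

V7/VI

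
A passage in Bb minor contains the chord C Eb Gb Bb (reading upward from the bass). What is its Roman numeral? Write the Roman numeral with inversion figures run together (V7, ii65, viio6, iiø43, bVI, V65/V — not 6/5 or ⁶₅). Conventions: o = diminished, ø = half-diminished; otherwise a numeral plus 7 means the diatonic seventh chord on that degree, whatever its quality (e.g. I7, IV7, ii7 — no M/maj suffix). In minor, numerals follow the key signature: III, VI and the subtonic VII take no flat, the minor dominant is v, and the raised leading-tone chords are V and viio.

iiø7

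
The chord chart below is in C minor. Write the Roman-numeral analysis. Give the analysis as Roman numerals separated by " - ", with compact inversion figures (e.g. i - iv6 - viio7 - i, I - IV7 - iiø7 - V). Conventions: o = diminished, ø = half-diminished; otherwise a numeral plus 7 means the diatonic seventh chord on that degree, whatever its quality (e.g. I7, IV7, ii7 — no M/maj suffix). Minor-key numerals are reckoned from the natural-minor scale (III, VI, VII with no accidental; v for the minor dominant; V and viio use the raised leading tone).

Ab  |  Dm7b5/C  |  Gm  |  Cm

Ab: major triad on Ab = scale degree 6 → VI.
Dm7b5/C: root D is the supertonic; half-diminished seventh chord there is iiø42.
Gm has root G, degree 5 in C minor, so v.
Cm: root C is the tonic; minor triad there is i.

VI - iiø42 - v - i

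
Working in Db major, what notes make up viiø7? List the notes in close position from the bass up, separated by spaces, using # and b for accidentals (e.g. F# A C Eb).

C Eb Gb Bb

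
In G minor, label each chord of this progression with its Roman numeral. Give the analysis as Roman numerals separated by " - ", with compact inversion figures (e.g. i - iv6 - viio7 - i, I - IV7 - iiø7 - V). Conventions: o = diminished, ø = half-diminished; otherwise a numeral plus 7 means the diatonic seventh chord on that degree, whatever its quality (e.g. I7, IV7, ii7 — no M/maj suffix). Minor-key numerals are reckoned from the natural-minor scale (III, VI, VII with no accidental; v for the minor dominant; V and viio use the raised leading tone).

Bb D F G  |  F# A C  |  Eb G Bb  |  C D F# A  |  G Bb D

i65 - viio - VI - V42 - i

Bb-D-F-G: root G is the tonic; minor seventh chord there is i65.
F#-A-C: diminished triad on F# = scale degree 7 → viio.
Eb-G-Bb: major triad on Eb = scale degree 6 → VI.
C-D-F#-A has root D, degree 5 in G minor, so V42.
G-Bb-D: root G is the tonic; minor triad there is i.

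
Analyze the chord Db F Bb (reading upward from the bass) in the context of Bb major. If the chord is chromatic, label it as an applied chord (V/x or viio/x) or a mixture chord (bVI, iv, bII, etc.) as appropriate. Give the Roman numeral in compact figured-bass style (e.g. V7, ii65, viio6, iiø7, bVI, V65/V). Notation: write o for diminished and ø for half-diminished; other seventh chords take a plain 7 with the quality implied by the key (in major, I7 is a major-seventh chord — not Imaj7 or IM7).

i6

Stacked in thirds the chord is Bb-Db-F: a minor triad on Bb.
Bb is the first degree of Bb major. This is the minor tonic, borrowed from the parallel minor.
With Db in the bass the chord is in first inversion, so the figured bass is 6.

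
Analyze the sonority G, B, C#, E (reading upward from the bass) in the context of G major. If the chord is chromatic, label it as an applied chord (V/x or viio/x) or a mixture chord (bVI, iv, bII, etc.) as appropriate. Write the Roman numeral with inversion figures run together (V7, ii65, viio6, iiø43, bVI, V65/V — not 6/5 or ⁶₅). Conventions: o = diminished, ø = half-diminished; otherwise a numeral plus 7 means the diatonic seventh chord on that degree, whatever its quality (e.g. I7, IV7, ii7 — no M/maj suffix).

The pitches C#-E-G-B form a half-diminished seventh chord rooted on C#.
C# sits a half step below D (V in G major); a diminished chord there is the applied leading-tone chord of V.
With G in the bass the chord is in second inversion, so the figured bass is 43.

viiø43/V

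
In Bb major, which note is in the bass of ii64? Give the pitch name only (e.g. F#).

ii in Bb major has root C; the chord is C-Eb-G.
The figure 64 means second inversion — the fifth is in the bass.

G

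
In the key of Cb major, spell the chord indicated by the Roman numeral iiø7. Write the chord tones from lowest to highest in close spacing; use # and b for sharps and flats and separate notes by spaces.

Scale degree 2 in Cb major is Db; here the chord built on it is altered to a half-diminished seventh chord. iiø7 is the half-diminished supertonic seventh, borrowed from the parallel minor.
So the chord is Db-Fb-Abb-Cb, a half-diminished seventh chord.

Db Fb Abb Cb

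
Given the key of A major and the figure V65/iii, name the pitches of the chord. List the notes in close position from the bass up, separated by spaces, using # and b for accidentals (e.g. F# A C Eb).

B# D# F# G#

The slash means an applied dominant: we want the dominant of iii. In A major, iii is C# minor, and its dominant is built on G#.
Building a dominant seventh chord on G# gives G#-B#-D#-F#.
With the 65 figure the chord is in first inversion; from the bass B# upward in close position it reads B#-D#-F#-G#.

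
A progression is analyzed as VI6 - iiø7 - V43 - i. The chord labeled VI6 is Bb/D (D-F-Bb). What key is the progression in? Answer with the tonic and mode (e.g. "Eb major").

The anchor chord is a major triad on Bb, labeled VI6.
Counting down 5 scale steps from Bb places the tonic on D; a major triad on degree 6 is diatonic only in minor.

D minor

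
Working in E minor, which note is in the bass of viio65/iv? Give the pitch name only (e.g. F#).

B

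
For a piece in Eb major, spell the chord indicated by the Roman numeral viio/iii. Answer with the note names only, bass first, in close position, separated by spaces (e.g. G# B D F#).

F# A C

The slash marks an applied leading-tone chord: viio of iii. In Eb major, iii is G, so the leading tone to it is F#, a half step below.
Building a diminished triad on F# gives F#-A-C.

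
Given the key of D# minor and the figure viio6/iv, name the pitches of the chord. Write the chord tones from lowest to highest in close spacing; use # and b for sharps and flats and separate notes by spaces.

A# C# F##

The slash marks an applied leading-tone chord: viio of iv. In D# minor, iv is G#, so the leading tone to it is F##, a half step below.
Building a diminished triad on F## gives F##-A#-C#.
The figured bass 6 indicates first inversion, placing the third (A#) in the bass: A#-C#-F##.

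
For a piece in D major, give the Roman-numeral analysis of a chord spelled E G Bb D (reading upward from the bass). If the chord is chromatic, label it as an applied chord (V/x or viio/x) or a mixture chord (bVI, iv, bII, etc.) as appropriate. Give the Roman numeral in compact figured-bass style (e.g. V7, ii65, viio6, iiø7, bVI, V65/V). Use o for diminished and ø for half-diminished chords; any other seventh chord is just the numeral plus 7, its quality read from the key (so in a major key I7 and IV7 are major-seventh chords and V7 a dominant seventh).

iiø7

The pitches E-G-Bb-D form a half-diminished seventh chord rooted on E.
E is the second degree of D major. This is the half-diminished supertonic seventh, borrowed from the parallel minor.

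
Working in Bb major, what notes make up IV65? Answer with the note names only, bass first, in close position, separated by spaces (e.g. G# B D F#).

The numeral's case and figure indicate a major seventh chord. In Bb major its root, the subdominant, is Eb.
Stacking thirds from Eb gives Eb-G-Bb-D.
The figured bass 65 indicates first inversion, placing the third (G) in the bass: G-Bb-D-Eb.

G Bb D Eb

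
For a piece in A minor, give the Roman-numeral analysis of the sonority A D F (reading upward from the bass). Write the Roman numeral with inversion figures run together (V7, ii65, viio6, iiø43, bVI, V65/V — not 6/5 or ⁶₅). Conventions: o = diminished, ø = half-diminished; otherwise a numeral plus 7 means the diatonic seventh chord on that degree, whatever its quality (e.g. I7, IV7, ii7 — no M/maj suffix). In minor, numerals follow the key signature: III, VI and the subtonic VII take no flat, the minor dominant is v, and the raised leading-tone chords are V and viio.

iv64

Stacked in thirds the chord is D-F-A: a minor triad on D.
D is scale degree 4 in A minor, and a minor triad on that degree is written iv.
With A in the bass the chord is in second inversion, so the figured bass is 64.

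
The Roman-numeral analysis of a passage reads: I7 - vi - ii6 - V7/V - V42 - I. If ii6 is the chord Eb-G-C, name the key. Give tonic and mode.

The chord Cm/Eb is a minor triad rooted on C; its label is ii6.
If C is scale degree 2 and the mode makes that degree carry a minor triad, the tonic is Bb and the mode is major.

Bb major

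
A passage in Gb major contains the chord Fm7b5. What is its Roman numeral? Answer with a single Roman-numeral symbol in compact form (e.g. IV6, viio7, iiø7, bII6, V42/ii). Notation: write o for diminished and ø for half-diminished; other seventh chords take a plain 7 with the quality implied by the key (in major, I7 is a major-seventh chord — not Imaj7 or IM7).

viiø7

Stacked in thirds the chord is F-Ab-Cb-Eb: a half-diminished seventh chord on F.
In Gb major, F is the leading tone; the diatonic half-diminished seventh chord there is viiø7.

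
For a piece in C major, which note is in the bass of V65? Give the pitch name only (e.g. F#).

V in C major has root G; the chord is G-B-D-F.
The figure 65 means first inversion — the third is in the bass.

B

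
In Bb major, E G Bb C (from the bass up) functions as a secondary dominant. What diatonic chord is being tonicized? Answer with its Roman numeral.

V

The chord is a dominant seventh chord on C.
A dominant resolves down a perfect fifth: C → F. In Bb major, F is scale degree 5, i.e. V.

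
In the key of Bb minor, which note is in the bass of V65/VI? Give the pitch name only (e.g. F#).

F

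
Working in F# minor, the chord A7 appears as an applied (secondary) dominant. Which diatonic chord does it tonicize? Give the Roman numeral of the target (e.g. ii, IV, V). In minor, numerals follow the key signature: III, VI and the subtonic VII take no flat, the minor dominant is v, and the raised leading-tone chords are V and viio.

The chord is a dominant seventh chord on A.
A dominant resolves down a perfect fifth: A → D. In F# minor, D is scale degree 6, i.e. VI.

VI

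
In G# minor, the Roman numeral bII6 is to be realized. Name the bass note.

C#

bII in G# minor has root A; the chord is A-C#-E.
The figure 6 means first inversion — the third is in the bass.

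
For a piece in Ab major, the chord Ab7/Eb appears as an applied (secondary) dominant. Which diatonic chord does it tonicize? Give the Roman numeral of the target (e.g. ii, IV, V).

The chord is a dominant seventh chord on Ab.
A dominant resolves down a perfect fifth: Ab → Db. In Ab major, Db is scale degree 4, i.e. IV.

IV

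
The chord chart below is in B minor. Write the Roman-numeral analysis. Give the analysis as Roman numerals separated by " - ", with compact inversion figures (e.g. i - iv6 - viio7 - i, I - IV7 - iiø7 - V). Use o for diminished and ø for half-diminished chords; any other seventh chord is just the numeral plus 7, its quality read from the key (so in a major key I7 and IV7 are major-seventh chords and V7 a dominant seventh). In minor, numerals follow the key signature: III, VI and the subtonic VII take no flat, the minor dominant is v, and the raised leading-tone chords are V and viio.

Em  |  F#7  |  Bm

Em: minor triad on E = scale degree 4 → iv.
F#7 has root F#, degree 5 in B minor, so V7.
Bm has root B, degree 1 in B minor, so i.

iv - V7 - i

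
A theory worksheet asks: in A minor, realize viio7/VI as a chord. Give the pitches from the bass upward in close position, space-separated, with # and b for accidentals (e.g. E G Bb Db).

E G Bb Db

The slash marks an applied leading-tone chord: viio of VI. In A minor, VI is F, so the leading tone to it is E, a half step below.
Building a fully diminished seventh chord on E gives E-G-Bb-Db.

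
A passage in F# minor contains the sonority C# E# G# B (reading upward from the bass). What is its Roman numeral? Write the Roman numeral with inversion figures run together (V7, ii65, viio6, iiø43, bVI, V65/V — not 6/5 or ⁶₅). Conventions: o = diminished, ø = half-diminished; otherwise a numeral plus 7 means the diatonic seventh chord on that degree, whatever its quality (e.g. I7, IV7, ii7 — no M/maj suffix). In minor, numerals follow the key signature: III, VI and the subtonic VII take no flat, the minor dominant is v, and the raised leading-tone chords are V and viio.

The pitches C#-E#-G#-B form a dominant seventh chord rooted on C#.
C# is scale degree 5 in F# minor, and a dominant seventh chord on that degree is written V7.

V7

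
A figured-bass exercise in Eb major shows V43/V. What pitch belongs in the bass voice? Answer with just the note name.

C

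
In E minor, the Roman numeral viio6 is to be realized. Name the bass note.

F#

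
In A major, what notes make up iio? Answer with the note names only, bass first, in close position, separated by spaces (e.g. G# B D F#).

Scale degree 2 in A major is B; here the chord built on it is altered to a diminished triad. iio is the diminished supertonic triad, borrowed from the parallel minor.
So the chord is B-D-F.

B D F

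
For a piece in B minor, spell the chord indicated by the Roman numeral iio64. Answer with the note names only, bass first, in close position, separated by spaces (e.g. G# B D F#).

G C# E

The numeral's case and figure indicate a diminished triad. In B minor its root, the second degree, is C#.
Stacking thirds from C# gives C#-E-G.
The figured bass 64 indicates second inversion, placing the fifth (G) in the bass: G-C#-E.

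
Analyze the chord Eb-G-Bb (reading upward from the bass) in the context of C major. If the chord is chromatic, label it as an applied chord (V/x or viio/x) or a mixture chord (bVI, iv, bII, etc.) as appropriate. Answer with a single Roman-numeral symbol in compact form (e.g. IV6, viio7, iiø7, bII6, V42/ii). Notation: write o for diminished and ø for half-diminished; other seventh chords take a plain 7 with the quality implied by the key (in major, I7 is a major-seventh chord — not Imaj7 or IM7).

The pitches Eb-G-Bb form a major triad rooted on Eb.
Eb is the lowered third degree of C major (diatonic 3 would be E). This is a major triad on the lowered third degree, borrowed from the parallel minor.

bIII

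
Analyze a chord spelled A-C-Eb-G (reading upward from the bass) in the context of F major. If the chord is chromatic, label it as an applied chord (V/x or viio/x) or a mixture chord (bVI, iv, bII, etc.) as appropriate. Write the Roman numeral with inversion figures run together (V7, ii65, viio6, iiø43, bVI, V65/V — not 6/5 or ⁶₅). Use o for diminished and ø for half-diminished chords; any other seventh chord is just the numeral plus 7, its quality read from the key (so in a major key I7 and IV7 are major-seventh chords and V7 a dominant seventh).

Stacked in thirds the chord is A-C-Eb-G: a half-diminished seventh chord on A.
A sits a half step below Bb (IV in F major); a diminished chord there is the applied leading-tone chord of IV.

viiø7/IV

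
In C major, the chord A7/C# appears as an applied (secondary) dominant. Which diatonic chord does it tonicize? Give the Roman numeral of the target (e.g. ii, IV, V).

The chord is a dominant seventh chord on A.
A dominant resolves down a perfect fifth: A → D. In C major, D is scale degree 2, i.e. ii.

ii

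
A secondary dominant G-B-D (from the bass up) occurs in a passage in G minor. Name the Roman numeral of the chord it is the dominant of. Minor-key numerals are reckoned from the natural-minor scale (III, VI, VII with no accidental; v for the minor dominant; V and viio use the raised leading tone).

The chord is a major triad on G.
A dominant resolves down a perfect fifth: G → C. In G minor, C is scale degree 4, i.e. iv.

iv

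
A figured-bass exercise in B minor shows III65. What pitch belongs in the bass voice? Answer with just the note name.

F#

III in B minor has root D; the chord is D-F#-A-C#.
The figure 65 means first inversion — the third is in the bass.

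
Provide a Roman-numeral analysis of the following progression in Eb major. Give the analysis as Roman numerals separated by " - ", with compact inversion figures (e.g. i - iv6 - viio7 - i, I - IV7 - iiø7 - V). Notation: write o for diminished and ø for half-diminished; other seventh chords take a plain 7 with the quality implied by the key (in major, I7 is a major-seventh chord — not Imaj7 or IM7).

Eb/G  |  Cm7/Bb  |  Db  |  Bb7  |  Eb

I6 - vi42 - bVII - V7 - I

Eb/G: root Eb is the tonic; major triad there is I6.
Cm7/Bb: root C is the submediant; minor seventh chord there is vi42.
Db is non-diatonic — bVII, a mixture chord from Eb minor.
Bb7 has root Bb, degree 5 in Eb major, so V7.
Eb: major triad on Eb = scale degree 1 → I.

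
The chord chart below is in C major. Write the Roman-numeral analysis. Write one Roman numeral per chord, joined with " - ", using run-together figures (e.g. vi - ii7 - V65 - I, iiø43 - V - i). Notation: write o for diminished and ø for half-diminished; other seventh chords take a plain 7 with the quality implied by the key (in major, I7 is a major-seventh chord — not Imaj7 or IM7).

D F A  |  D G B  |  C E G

D-F-A: root D is the supertonic; minor triad there is ii.
D-G-B: major triad on G = scale degree 5 → V64.
C-E-G: root C is the tonic; major triad there is I.

ii - V64 - I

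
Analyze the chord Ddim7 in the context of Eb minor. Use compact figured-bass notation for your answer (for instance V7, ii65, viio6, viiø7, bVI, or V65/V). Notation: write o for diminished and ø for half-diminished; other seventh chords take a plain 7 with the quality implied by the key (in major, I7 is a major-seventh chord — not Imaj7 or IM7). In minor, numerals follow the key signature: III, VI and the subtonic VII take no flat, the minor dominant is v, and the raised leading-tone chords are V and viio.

viio7

Stacked in thirds the chord is D-F-Ab-Cb: a fully diminished seventh chord on D.
In Eb minor, D is the leading tone; the diatonic fully diminished seventh chord there is viio7.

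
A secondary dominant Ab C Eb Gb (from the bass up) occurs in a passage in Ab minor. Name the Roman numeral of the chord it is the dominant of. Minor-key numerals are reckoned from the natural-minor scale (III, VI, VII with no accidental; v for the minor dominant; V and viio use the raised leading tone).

iv

The chord is a dominant seventh chord on Ab.
A dominant resolves down a perfect fifth: Ab → Db. In Ab minor, Db is scale degree 4, i.e. iv.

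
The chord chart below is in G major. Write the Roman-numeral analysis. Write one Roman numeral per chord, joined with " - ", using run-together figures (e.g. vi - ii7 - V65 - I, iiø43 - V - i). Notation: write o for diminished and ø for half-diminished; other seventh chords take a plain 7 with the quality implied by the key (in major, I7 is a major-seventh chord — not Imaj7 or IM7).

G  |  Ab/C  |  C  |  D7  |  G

I - bII6 - IV - V7 - I

G has root G, degree 1 in G major, so I.
Ab/C is non-diatonic — a major triad on the lowered supertonic (Ab): the Neapolitan sixth, bII6 (third, C, in the bass — hence the 6).
C: root C is the subdominant; major triad there is IV.
D7 has root D, degree 5 in G major, so V7.
G: major triad on G = scale degree 1 → I.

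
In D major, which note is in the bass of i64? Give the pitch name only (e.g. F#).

i in D major has root D; the chord is D-F-A.
The figure 64 means second inversion — the fifth is in the bass.

A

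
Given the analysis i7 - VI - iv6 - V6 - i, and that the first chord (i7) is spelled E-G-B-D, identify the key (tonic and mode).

E minor

The chord Em7 is a minor seventh chord rooted on E; its label is i7.
If E is scale degree 1 and the mode makes that degree carry a minor seventh chord, the tonic is E and the mode is minor.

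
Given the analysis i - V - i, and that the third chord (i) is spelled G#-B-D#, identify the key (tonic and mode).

i is given as G#-B-D# — a minor triad with root G#.
If G# is scale degree 1 and the mode makes that degree carry a minor triad, the tonic is G# and the mode is minor.

G# minor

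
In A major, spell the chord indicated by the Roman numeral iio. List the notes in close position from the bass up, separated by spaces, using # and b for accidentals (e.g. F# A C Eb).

B D F

iio is the diminished supertonic triad, borrowed from the parallel minor. In A major that root is B.
So the chord is B-D-F.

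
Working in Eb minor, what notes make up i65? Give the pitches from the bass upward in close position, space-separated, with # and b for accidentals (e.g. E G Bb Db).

Gb Bb Db Eb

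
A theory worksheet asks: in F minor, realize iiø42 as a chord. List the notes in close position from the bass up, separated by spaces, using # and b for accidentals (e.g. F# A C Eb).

F G Bb Db

The numeral's case and figure indicate a half-diminished seventh chord. In F minor its root, the second degree, is G.
That chord is spelled G-Bb-Db-F.
With the 42 figure the chord is in third inversion; from the bass F upward in close position it reads F-G-Bb-Db.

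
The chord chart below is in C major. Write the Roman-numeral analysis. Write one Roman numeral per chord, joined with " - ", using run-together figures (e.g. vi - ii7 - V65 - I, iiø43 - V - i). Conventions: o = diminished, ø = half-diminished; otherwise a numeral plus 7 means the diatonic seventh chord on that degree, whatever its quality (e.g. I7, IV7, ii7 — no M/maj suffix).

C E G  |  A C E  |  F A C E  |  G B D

C-E-G: major triad on C = scale degree 1 → I.
A-C-E has root A, degree 6 in C major, so vi.
F-A-C-E: root F is the subdominant; major seventh chord there is IV7.
G-B-D: major triad on G = scale degree 5 → V.

I - vi - IV7 - V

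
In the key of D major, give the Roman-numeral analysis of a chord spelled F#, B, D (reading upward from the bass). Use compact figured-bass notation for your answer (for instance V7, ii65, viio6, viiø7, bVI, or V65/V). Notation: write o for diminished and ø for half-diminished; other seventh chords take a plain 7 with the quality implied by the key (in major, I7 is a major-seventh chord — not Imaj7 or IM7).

vi64

The pitches B-D-F# form a minor triad rooted on B.
In D major, B is the submediant; the diatonic minor triad there is vi.
With F# in the bass the chord is in second inversion, so the figured bass is 64.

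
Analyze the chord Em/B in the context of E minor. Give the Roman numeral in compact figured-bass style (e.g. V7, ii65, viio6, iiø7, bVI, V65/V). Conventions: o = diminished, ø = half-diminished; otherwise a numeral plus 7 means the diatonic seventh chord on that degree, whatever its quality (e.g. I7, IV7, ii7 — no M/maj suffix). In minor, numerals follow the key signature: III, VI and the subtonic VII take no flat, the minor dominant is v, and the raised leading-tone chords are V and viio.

The pitches E-G-B form a minor triad rooted on E.
E is scale degree 1 in E minor, and a minor triad on that degree is written i.
With B in the bass the chord is in second inversion, so the figured bass is 64.

i64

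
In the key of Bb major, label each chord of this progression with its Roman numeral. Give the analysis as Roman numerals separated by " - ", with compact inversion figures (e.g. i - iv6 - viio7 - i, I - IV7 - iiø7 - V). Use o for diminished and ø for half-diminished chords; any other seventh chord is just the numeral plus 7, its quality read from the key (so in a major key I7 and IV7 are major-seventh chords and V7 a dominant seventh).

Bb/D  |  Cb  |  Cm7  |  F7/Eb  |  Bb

I6 - bII - ii7 - V42 - I

Bb/D: root Bb is the tonic; major triad there is I6.
Cb: major triad on Cb — chromatic; Cb is the lowered second degree, so this is the Neapolitan chord, bII.
Cm7: minor seventh chord on C = scale degree 2 → ii7.
F7/Eb: dominant seventh chord on F = scale degree 5 → V42.
Bb: root Bb is the tonic; major triad there is I.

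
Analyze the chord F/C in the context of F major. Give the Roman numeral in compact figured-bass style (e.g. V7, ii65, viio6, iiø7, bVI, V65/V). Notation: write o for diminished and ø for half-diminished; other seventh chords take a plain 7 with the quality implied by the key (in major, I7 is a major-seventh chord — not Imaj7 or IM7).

The pitches F-A-C form a major triad rooted on F.
F is scale degree 1 in F major, and a major triad on that degree is written I.
With C in the bass the chord is in second inversion, so the figured bass is 64.

I64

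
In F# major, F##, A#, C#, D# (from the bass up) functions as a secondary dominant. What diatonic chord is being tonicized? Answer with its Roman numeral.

ii

The chord is a dominant seventh chord on D#.
A dominant resolves down a perfect fifth: D# → G#. In F# major, G# is scale degree 2, i.e. ii.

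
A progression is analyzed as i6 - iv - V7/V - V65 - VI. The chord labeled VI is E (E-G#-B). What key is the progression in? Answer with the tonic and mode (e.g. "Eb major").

G# minor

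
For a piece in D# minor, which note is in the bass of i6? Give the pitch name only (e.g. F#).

i in D# minor has root D#; the chord is D#-F#-A#.
The figure 6 means first inversion — the third is in the bass.

F#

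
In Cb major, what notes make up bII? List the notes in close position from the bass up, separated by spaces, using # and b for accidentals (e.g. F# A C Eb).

Dbb Fb Abb

bII is the Neapolitan chord — a major triad on the lowered second degree. In Cb major that root is Dbb.
So the chord is Dbb-Fb-Abb, a major triad.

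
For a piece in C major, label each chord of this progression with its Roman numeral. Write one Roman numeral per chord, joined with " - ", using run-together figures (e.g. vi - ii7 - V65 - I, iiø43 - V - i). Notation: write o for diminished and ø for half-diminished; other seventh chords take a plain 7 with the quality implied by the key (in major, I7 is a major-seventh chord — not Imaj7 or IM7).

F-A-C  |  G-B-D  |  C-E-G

F-A-C: major triad on F = scale degree 4 → IV.
G-B-D: root G is the dominant; major triad there is V.
C-E-G: major triad on C = scale degree 1 → I.

IV - V - I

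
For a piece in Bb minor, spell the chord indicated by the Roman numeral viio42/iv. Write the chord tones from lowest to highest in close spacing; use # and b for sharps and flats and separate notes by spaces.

Cb D F Ab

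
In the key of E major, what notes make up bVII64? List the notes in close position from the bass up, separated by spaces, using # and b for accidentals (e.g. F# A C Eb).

A D F#

Scale degree 7 in E major is D#; lowering it a half step gives D. bVII64 is a major triad on the lowered seventh degree (the subtonic), borrowed from the parallel minor.
So the chord is D-F#-A.
The figured bass 64 indicates second inversion, placing the fifth (A) in the bass: A-D-F#.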